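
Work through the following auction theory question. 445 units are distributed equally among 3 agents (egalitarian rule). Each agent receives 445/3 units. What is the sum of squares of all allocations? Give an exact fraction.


Step 1: Each agent's share = 445/3
Step 2: Square of each share = (445/3)^2 = 198025/9
Step 3: Sum of squares = 3 * 198025/9 = 198025/3

198025/3


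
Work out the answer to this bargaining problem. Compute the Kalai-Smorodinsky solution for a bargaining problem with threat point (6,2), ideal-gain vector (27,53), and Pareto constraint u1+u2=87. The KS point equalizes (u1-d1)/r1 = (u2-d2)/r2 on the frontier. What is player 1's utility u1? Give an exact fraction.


Step 1: At the KS point, (u1-d1)/r1 = (u2-d2)/r2 = t and u1+u2 = 87
Step 2: u1 = d1 + r1*t and u2 = d2 + r2*t, so (d1 + r1*t) + (d2 + r2*t) = 87
Step 3: t = (87 - 6 - 2)/(27 + 53) = 79/80
Step 4: u1 = d1 + r1*t = 6 + 27 * 79/80 = 2613/80
Step 5: (Check: u2 = d2 + r2*t = 4347/80; u1+u2 = 2613/80 + 4347/80 = 87, on the frontier.)

2613/80


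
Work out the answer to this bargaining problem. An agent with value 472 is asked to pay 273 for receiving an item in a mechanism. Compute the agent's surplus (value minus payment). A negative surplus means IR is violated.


Step 1: Surplus = value - payment = 472 - 273 = 199
Step 2: IR is satisfied (surplus >= 0)

199


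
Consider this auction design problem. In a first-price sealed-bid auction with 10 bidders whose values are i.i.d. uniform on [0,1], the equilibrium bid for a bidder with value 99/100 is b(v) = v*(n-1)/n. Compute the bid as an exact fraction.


Step 1: The symmetric BNE bidding function is b(v) = v * (n-1) / n
Step 2: Substitute v = 99/100 and n = 10
Step 3: b = 99/100 * 9/10
Step 4: b = 891/1000

891/1000


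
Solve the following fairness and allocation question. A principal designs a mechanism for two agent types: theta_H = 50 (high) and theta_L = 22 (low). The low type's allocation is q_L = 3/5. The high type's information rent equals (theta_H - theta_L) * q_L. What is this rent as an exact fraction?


Step 1: theta_H - theta_L = 50 - 22 = 28
Step 2: Information rent = (theta_H - theta_L) * q_L
Step 3: = 28 * 3/5
Step 4: = 84/5

84/5


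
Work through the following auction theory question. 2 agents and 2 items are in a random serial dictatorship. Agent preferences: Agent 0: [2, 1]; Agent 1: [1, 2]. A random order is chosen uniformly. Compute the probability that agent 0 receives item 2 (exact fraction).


Step 1: Agent 0 wants item 2
Step 2: There are 2 possible orderings of agents
Step 3: In 2 orderings, agent 0 gets item 2
Step 4: Probability = 2/2 = 1

1


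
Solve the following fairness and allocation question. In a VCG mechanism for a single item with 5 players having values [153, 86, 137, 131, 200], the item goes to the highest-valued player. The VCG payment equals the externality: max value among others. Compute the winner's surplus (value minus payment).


Step 1: The winner is the agent with the highest value: agent 4 with value 200
Step 2: Values of other agents: [153, 86, 137, 131]
Step 3: VCG payment = max of others' values = 153
Step 4: Surplus = 200 - 153 = 47

47


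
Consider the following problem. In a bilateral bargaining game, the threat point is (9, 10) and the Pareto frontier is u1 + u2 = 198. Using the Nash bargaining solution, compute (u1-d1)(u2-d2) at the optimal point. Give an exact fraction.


Step 1: The Nash solution splits surplus symmetrically above the disagreement point
Step 2: u1 = (total + d1 - d2)/2 = (198 + 9 - 10)/2 = 197/2
Step 3: u2 = (total - d1 + d2)/2 = (198 - 9 + 10)/2 = 199/2
Step 4: Nash product = (197/2 - 9) * (199/2 - 10)
Step 5: = 179/2 * 179/2 = 32041/4

32041/4


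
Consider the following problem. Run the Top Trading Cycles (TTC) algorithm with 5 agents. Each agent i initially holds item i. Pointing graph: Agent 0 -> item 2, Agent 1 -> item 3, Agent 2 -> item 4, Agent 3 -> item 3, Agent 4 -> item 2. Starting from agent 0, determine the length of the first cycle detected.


Step 1: Trace the pointer graph from agent 0: 0 -> 2 -> 4 -> 2
Step 2: A cycle is detected when we revisit agent 2
Step 3: The cycle is: 2 -> 4 -> 2
Step 4: Cycle length = 2

2


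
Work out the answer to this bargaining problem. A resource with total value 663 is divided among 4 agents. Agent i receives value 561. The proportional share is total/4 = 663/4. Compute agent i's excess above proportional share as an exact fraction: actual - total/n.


Step 1: Proportional share = 663/4
Step 2: Agent's actual allocation = 561
Step 3: Excess = 561 - 663/4 = 1581/4

1581/4


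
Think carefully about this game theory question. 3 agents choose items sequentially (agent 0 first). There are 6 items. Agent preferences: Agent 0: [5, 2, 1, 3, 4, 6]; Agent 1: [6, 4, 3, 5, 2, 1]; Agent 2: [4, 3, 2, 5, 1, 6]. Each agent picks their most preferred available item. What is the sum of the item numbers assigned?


Step 1: Agent 0 picks item 5
Step 2: Agent 1 picks item 6
Step 3: Agent 2 picks item 4
Step 4: Sum = 5 + 6 + 4 = 15

15


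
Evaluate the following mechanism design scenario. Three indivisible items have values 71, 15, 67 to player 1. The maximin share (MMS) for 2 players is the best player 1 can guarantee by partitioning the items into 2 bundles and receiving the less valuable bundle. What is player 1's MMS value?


Step 1: Item values = 71, 15, 67
Step 2: Enumerate all 2-bundle partitions and take the smaller bundle:
  Partition 1: {71} vs {15,67} -> bundles 71, 82; min = 71
  Partition 2: {15} vs {71,67} -> bundles 15, 138; min = 15
  Partition 3: {67} vs {71,15} -> bundles 67, 86; min = 67
Step 3: MMS = max(71, 15, 67) = 71

71


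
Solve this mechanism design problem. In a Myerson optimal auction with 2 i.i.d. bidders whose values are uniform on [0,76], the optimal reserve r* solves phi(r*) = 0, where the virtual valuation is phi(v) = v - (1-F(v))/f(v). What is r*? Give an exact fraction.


Step 1: For U[0,76], F(v) = v/76 and f(v) = 1/76
Step 2: phi(v) = v - (1 - v/76)/(1/76) = v - (76 - v) = 2v - 76
Step 3: Set phi(r*) = 0: 2r* - 76 = 0
Step 4: r* = 76/2 = 38 (the number of bidders n = 2 does not enter)

38


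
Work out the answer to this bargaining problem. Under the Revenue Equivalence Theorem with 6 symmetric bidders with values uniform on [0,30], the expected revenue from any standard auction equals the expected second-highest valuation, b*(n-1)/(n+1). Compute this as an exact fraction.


Step 1: By Revenue Equivalence, expected revenue = b*(n-1)/(n+1)
Step 2: Substituting n = 6, b = 30
Step 3: Revenue = 30*(6-1)/(6+1) = 30*5/7
Step 4: Revenue = 150/7

150/7


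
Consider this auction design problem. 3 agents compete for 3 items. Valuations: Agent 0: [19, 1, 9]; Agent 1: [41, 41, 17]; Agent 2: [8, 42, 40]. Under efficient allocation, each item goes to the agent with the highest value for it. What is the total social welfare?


Step 1: For each item, find the maximum value among all agents.
Step 2: Item 0 -> Agent 1 (value 41)
Step 3: Item 1 -> Agent 2 (value 42)
Step 4: Item 2 -> Agent 2 (value 40)
Step 5: Total welfare = 41 + 42 + 40 = 123

123


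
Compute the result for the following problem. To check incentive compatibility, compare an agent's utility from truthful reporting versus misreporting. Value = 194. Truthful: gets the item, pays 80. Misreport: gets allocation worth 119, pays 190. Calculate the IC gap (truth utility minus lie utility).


Step 1: U(truth) = value - payment = 194 - 80 = 114
Step 2: U(lie) = allocation - payment = 119 - 190 = -71
Step 3: IC gap = 114 - (-71) = 185

185


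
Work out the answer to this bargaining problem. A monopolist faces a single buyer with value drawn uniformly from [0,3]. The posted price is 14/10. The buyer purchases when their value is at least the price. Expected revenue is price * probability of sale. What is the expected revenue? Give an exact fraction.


Step 1: Posted price r = 7/5, value support [0,3]
Step 2: P(v >= r) = (3 - 7/5)/3 = 8/15
Step 3: Expected revenue = r * P(v >= r) = 7/5 * 8/15
Step 4: Revenue = 56/75

56/75


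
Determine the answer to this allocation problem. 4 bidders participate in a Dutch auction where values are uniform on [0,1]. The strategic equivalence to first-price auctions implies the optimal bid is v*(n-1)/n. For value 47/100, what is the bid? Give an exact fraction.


Step 1: Dutch auctions are strategically equivalent to first-price auctions
Step 2: The equilibrium bid is b(v) = v*(n-1)/n
Step 3: b = 47/100 * 3/4
Step 4: b = 141/400

141/400


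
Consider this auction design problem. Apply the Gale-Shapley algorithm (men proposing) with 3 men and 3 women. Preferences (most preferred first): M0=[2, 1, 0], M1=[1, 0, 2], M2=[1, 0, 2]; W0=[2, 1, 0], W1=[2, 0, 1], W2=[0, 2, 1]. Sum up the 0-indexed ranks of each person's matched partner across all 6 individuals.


Step 1: Run Gale-Shapley (men propose, women hold best offer):
  M0 proposes to W2; she accepts
  M1 proposes to W1; she accepts
  M2 proposes to W1; she switches from M1
  M1 proposes to W0; she accepts
Step 2: Final matching: W0-M1, W1-M2, W2-M0
Step 3: 0-indexed ranks (man's rank of his match, then woman's): 1 + 1 + 0 + 0 + 0 + 0
Step 4: Total rank sum = 2

2


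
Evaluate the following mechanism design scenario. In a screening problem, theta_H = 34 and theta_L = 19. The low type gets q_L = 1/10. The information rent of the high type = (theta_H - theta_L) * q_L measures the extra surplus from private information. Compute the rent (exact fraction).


Step 1: theta_H - theta_L = 34 - 19 = 15
Step 2: Information rent = (theta_H - theta_L) * q_L
Step 3: = 15 * 1/10
Step 4: = 3/2

3/2


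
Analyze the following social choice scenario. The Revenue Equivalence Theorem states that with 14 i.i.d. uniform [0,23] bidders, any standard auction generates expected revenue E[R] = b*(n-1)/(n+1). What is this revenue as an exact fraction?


Step 1: By Revenue Equivalence, expected revenue = b*(n-1)/(n+1)
Step 2: Substituting n = 14, b = 23
Step 3: Revenue = 23*(14-1)/(14+1) = 23*13/15
Step 4: Revenue = 299/15

299/15


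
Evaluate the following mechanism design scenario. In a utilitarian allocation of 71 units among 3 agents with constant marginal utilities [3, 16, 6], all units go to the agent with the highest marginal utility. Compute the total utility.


Step 1: The marginal utilities are [3, 16, 6]
Step 2: The highest marginal utility is 16
Step 3: All 71 units go to that agent
Step 4: Total utility = 16 * 71 = 1136

1136


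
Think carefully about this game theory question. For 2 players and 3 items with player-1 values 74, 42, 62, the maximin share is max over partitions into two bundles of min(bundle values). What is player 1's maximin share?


Step 1: Item values = 74, 42, 62
Step 2: Enumerate all 2-bundle partitions and take the smaller bundle:
  Partition 1: {74} vs {42,62} -> bundles 74, 104; min = 74
  Partition 2: {42} vs {74,62} -> bundles 42, 136; min = 42
  Partition 3: {62} vs {74,42} -> bundles 62, 116; min = 62
Step 3: MMS = max(74, 42, 62) = 74

74


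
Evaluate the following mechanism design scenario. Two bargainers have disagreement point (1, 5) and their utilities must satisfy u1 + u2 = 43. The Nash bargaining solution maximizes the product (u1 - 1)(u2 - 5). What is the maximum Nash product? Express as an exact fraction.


Step 1: The Nash solution splits surplus symmetrically above the disagreement point
Step 2: u1 = (total + d1 - d2)/2 = (43 + 1 - 5)/2 = 39/2
Step 3: u2 = (total - d1 + d2)/2 = (43 - 1 + 5)/2 = 47/2
Step 4: Nash product = (39/2 - 1) * (47/2 - 5)
Step 5: = 37/2 * 37/2 = 1369/4

1369/4


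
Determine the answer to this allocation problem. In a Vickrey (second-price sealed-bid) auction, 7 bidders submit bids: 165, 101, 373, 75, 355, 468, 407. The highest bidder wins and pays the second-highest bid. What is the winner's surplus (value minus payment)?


Step 1: Sort bids in descending order: 468, 407, 373, 355, 165, 101, 75
Step 2: The winning bid is the highest: 468
Step 3: The payment equals the second-highest bid: 407
Step 4: Surplus = winner's bid - payment = 468 - 407 = 61

61


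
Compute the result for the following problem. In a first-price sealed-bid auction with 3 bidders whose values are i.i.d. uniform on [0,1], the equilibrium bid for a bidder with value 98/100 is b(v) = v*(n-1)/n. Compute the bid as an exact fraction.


Step 1: The symmetric BNE bidding function is b(v) = v * (n-1) / n
Step 2: Substitute v = 49/50 and n = 3
Step 3: b = 49/50 * 2/3
Step 4: b = 49/75

49/75


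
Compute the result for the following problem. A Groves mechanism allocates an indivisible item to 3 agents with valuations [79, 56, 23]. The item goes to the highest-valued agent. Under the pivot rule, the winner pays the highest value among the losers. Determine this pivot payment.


Step 1: The efficient winner is agent 0 with value 79
Step 2: Other agents' values: [56, 23]
Step 3: Pivot payment = max(others) = 56
Step 4: The winner pays 56

56


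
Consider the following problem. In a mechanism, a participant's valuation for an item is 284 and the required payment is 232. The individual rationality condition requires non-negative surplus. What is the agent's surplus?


Step 1: Surplus = value - payment = 284 - 232 = 52
Step 2: IR is satisfied (surplus >= 0)

52


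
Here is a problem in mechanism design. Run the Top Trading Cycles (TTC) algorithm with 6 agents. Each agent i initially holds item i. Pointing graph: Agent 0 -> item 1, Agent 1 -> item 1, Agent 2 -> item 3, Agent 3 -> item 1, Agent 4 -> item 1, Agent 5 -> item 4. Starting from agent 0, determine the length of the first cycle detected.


Step 1: Trace the pointer graph from agent 0: 0 -> 1 -> 1
Step 2: A cycle is detected when we revisit agent 1
Step 3: The cycle is: 1 -> 1
Step 4: Cycle length = 1

1


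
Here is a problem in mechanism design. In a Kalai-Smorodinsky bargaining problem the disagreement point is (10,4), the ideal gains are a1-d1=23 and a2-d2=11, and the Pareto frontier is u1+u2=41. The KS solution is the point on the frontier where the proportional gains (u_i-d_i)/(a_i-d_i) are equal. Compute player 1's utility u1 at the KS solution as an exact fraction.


Step 1: At the KS point, (u1-d1)/r1 = (u2-d2)/r2 = t and u1+u2 = 41
Step 2: u1 = d1 + r1*t and u2 = d2 + r2*t, so (d1 + r1*t) + (d2 + r2*t) = 41
Step 3: t = (41 - 10 - 4)/(23 + 11) = 27/34
Step 4: u1 = d1 + r1*t = 10 + 23 * 27/34 = 961/34
Step 5: (Check: u2 = d2 + r2*t = 433/34; u1+u2 = 961/34 + 433/34 = 41, on the frontier.)

961/34


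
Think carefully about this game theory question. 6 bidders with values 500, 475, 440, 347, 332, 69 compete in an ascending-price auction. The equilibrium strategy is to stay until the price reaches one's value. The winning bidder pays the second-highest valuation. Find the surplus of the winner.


Step 1: Identify the highest value: 500
Step 2: Identify the second-highest value: 475
Step 3: The final price = second-highest value = 475
Step 4: Surplus = 500 - 475 = 25

25


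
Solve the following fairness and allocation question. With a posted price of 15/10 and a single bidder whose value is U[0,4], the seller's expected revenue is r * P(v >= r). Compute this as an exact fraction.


Step 1: Posted price r = 3/2, value support [0,4]
Step 2: P(v >= r) = (4 - 3/2)/4 = 5/8
Step 3: Expected revenue = r * P(v >= r) = 3/2 * 5/8
Step 4: Revenue = 15/16

15/16


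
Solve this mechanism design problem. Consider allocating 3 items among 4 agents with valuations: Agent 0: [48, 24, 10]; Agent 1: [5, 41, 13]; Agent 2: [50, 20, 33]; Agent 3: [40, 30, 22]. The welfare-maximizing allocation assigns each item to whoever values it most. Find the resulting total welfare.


Step 1: For each item, find the maximum value among all agents.
Step 2: Item 0 -> Agent 2 (value 50)
Step 3: Item 1 -> Agent 1 (value 41)
Step 4: Item 2 -> Agent 2 (value 33)
Step 5: Total welfare = 50 + 41 + 33 = 124

124


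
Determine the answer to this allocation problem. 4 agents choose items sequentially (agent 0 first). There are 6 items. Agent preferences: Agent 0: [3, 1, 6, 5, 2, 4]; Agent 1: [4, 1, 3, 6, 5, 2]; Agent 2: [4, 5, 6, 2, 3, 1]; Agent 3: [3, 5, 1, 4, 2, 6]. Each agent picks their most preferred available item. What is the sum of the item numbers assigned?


Step 1: Agent 0 picks item 3
Step 2: Agent 1 picks item 4
Step 3: Agent 2 picks item 5
Step 4: Agent 3 picks item 1
Step 5: Sum = 3 + 4 + 5 + 1 = 13

13


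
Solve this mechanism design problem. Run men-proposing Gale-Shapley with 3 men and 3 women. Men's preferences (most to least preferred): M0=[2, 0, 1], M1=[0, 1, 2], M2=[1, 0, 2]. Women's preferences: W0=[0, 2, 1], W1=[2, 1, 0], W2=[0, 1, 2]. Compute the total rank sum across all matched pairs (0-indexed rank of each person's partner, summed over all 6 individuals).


Step 1: Run Gale-Shapley (men propose, women hold best offer):
  M0 proposes to W2; she accepts
  M1 proposes to W0; she accepts
  M2 proposes to W1; she accepts
Step 2: Final matching: W0-M1, W1-M2, W2-M0
Step 3: 0-indexed ranks (man's rank of his match, then woman's): 0 + 2 + 0 + 0 + 0 + 0
Step 4: Total rank sum = 2

2


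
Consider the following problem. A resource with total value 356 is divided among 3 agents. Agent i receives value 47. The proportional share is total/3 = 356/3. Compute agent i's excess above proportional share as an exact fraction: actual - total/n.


Step 1: Proportional share = 356/3
Step 2: Agent's actual allocation = 47
Step 3: Excess = 47 - 356/3 = -215/3

-215/3


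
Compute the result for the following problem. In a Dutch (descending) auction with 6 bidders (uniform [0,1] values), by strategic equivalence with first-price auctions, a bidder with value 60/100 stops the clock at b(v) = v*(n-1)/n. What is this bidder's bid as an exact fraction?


Step 1: Dutch auctions are strategically equivalent to first-price auctions
Step 2: The equilibrium bid is b(v) = v*(n-1)/n
Step 3: b = 3/5 * 5/6
Step 4: b = 1/2

1/2


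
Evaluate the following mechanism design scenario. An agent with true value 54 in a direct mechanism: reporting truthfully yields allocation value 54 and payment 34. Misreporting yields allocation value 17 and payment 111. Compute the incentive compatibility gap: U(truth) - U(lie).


Step 1: U(truth) = value - payment = 54 - 34 = 20
Step 2: U(lie) = allocation - payment = 17 - 111 = -94
Step 3: IC gap = 20 - (-94) = 114

114


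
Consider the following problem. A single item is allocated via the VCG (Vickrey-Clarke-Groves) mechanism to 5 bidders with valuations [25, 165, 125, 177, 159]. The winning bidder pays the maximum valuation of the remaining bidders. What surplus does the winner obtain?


Step 1: The winner is the agent with the highest value: agent 3 with value 177
Step 2: Values of other agents: [25, 165, 125, 159]
Step 3: VCG payment = max of others' values = 165
Step 4: Surplus = 177 - 165 = 12

12


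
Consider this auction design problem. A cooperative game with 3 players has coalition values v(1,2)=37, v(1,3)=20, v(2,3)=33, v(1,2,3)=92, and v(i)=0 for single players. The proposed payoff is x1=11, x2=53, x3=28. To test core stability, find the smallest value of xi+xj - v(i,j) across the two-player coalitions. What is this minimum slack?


Step 1: Slack for coalition (1,2): x1+x2 - v12 = 64 - 37 = 27
Step 2: Slack for coalition (1,3): x1+x3 - v13 = 39 - 20 = 19
Step 3: Slack for coalition (2,3): x2+x3 - v23 = 81 - 33 = 48
Step 4: Minimum slack = min(27, 19, 48) = 19, attained by (1,3); no pair can gain by deviating, so the allocation is in the core

19


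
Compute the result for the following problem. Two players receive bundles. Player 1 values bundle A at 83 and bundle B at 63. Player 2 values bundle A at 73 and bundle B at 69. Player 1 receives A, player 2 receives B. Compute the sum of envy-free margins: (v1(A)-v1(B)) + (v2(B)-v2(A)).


Step 1: Player 1's margin = v1(A) - v1(B) = 83 - 63 = 20
Step 2: Player 2's margin = v2(B) - v2(A) = 69 - 73 = -4
Step 3: Total margin = 20 + -4 = 16

16


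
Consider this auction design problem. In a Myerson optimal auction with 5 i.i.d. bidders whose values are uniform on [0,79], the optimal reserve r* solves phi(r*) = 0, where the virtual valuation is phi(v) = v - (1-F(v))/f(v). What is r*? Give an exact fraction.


Step 1: For U[0,79], F(v) = v/79 and f(v) = 1/79
Step 2: phi(v) = v - (1 - v/79)/(1/79) = v - (79 - v) = 2v - 79
Step 3: Set phi(r*) = 0: 2r* - 79 = 0
Step 4: r* = 79/2 (the number of bidders n = 5 does not enter)

79/2


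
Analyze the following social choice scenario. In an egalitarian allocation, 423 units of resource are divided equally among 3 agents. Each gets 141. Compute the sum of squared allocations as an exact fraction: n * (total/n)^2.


Step 1: Each agent's share = 423/3 = 141
Step 2: Square of each share = (141)^2 = 19881
Step 3: Sum of squares = 3 * 19881 = 59643

59643


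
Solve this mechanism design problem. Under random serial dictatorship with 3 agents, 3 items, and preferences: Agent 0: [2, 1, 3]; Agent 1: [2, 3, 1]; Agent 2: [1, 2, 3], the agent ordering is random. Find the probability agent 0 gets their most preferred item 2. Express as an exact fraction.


Step 1: Agent 0 wants item 2
Step 2: There are 6 possible orderings of agents
Step 3: In 3 orderings, agent 0 gets item 2
Step 4: Probability = 3/6 = 1/2

1/2


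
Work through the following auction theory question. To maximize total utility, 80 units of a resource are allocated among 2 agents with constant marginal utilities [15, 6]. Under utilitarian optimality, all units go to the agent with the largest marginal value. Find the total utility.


Step 1: The marginal utilities are [15, 6]
Step 2: The highest marginal utility is 15
Step 3: All 80 units go to that agent
Step 4: Total utility = 15 * 80 = 1200

1200


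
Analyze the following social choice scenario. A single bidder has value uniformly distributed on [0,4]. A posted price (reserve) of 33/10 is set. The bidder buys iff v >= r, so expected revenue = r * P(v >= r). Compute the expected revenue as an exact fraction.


Step 1: Posted price r = 33/10, value support [0,4]
Step 2: P(v >= r) = (4 - 33/10)/4 = 7/40
Step 3: Expected revenue = r * P(v >= r) = 33/10 * 7/40
Step 4: Revenue = 231/400

231/400


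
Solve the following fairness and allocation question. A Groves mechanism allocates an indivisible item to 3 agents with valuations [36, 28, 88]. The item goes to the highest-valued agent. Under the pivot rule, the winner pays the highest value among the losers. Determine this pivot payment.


Step 1: The efficient winner is agent 2 with value 88
Step 2: Other agents' values: [36, 28]
Step 3: Pivot payment = max(others) = 36
Step 4: The winner pays 36

36


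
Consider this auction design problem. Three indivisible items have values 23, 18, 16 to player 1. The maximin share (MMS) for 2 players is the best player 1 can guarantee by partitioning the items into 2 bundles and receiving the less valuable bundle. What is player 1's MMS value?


Step 1: Item values = 23, 18, 16
Step 2: Enumerate all 2-bundle partitions and take the smaller bundle:
  Partition 1: {23} vs {18,16} -> bundles 23, 34; min = 23
  Partition 2: {18} vs {23,16} -> bundles 18, 39; min = 18
  Partition 3: {16} vs {23,18} -> bundles 16, 41; min = 16
Step 3: MMS = max(23, 18, 16) = 23

23


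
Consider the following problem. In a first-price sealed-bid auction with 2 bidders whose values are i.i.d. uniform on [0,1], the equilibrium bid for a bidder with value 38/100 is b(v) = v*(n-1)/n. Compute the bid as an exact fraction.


Step 1: The symmetric BNE bidding function is b(v) = v * (n-1) / n
Step 2: Substitute v = 19/50 and n = 2
Step 3: b = 19/50 * 1/2
Step 4: b = 19/100

19/100


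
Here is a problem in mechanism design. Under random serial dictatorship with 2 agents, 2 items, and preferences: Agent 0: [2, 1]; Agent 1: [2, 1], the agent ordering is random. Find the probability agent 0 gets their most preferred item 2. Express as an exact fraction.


Step 1: Agent 0 wants item 2
Step 2: There are 2 possible orderings of agents
Step 3: In 1 orderings, agent 0 gets item 2
Step 4: Probability = 1/2

1/2


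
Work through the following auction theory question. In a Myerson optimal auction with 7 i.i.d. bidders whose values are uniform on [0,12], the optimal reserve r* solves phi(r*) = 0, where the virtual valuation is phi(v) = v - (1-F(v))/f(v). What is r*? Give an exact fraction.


Step 1: For U[0,12], F(v) = v/12 and f(v) = 1/12
Step 2: phi(v) = v - (1 - v/12)/(1/12) = v - (12 - v) = 2v - 12
Step 3: Set phi(r*) = 0: 2r* - 12 = 0
Step 4: r* = 12/2 = 6 (the number of bidders n = 7 does not enter)

6


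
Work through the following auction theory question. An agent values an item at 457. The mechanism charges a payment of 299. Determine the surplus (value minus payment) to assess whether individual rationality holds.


Step 1: Surplus = value - payment = 457 - 299 = 158
Step 2: IR is satisfied (surplus >= 0)

158


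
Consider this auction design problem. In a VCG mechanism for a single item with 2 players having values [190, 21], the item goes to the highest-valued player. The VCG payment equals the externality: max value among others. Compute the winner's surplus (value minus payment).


Step 1: The winner is the agent with the highest value: agent 0 with value 190
Step 2: Values of other agents: [21]
Step 3: VCG payment = max of others' values = 21
Step 4: Surplus = 190 - 21 = 169

169


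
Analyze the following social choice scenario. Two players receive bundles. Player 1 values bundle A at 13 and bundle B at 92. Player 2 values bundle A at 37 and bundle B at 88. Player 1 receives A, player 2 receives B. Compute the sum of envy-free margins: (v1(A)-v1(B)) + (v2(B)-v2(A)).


Step 1: Player 1's margin = v1(A) - v1(B) = 13 - 92 = -79
Step 2: Player 2's margin = v2(B) - v2(A) = 88 - 37 = 51
Step 3: Total margin = -79 + 51 = -28

-28


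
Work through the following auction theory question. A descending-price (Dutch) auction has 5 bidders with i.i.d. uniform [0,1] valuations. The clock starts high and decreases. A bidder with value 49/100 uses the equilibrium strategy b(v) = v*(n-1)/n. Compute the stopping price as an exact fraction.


Step 1: Dutch auctions are strategically equivalent to first-price auctions
Step 2: The equilibrium bid is b(v) = v*(n-1)/n
Step 3: b = 49/100 * 4/5
Step 4: b = 49/125

49/125


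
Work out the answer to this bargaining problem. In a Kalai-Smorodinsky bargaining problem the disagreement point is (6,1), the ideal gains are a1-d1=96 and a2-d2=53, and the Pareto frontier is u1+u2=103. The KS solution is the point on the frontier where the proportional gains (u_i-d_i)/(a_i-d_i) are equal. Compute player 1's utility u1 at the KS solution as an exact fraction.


Step 1: At the KS point, (u1-d1)/r1 = (u2-d2)/r2 = t and u1+u2 = 103
Step 2: u1 = d1 + r1*t and u2 = d2 + r2*t, so (d1 + r1*t) + (d2 + r2*t) = 103
Step 3: t = (103 - 6 - 1)/(96 + 53) = 96/149
Step 4: u1 = d1 + r1*t = 6 + 96 * 96/149 = 10110/149
Step 5: (Check: u2 = d2 + r2*t = 5237/149; u1+u2 = 10110/149 + 5237/149 = 103, on the frontier.)

10110/149


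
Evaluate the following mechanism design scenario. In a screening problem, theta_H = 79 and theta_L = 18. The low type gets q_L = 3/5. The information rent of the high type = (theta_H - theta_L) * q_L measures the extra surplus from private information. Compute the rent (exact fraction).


Step 1: theta_H - theta_L = 79 - 18 = 61
Step 2: Information rent = (theta_H - theta_L) * q_L
Step 3: = 61 * 3/5
Step 4: = 183/5

183/5


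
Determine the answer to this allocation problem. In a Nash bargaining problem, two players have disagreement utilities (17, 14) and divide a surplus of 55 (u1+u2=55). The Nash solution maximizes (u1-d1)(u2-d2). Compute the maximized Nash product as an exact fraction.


Step 1: The Nash solution splits surplus symmetrically above the disagreement point
Step 2: u1 = (total + d1 - d2)/2 = (55 + 17 - 14)/2 = 29
Step 3: u2 = (total - d1 + d2)/2 = (55 - 17 + 14)/2 = 26
Step 4: Nash product = (29 - 17) * (26 - 14)
Step 5: = 12 * 12 = 144

144


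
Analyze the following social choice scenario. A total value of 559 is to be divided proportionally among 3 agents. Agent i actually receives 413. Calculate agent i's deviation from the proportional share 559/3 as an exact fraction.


Step 1: Proportional share = 559/3
Step 2: Agent's actual allocation = 413
Step 3: Excess = 413 - 559/3 = 680/3

680/3


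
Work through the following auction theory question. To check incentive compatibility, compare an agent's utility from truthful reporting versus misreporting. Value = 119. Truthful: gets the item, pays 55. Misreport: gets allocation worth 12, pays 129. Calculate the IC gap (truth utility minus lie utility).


Step 1: U(truth) = value - payment = 119 - 55 = 64
Step 2: U(lie) = allocation - payment = 12 - 129 = -117
Step 3: IC gap = 64 - (-117) = 181

181


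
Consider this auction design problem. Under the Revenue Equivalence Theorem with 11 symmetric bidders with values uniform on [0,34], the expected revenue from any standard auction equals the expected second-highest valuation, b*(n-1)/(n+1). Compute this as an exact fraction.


Step 1: By Revenue Equivalence, expected revenue = b*(n-1)/(n+1)
Step 2: Substituting n = 11, b = 34
Step 3: Revenue = 34*(11-1)/(11+1) = 34*10/12
Step 4: Revenue = 340/12 = 85/3

85/3


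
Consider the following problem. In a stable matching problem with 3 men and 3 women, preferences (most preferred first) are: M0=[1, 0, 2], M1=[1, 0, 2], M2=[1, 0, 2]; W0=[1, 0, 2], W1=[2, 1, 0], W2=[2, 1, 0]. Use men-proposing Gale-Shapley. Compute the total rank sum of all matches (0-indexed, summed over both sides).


Step 1: Run Gale-Shapley (men propose, women hold best offer):
  M0 proposes to W1; she accepts
  M1 proposes to W1; she switches from M0
  M2 proposes to W1; she switches from M1
  M0 proposes to W0; she accepts
  M1 proposes to W0; she switches from M0
  M0 proposes to W2; she accepts
Step 2: Final matching: W0-M1, W1-M2, W2-M0
Step 3: 0-indexed ranks (man's rank of his match, then woman's): 1 + 0 + 0 + 0 + 2 + 2
Step 4: Total rank sum = 5

5


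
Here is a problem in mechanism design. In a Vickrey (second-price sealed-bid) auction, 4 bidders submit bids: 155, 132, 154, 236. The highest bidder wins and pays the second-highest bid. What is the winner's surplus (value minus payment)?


Step 1: Sort bids in descending order: 236, 155, 154, 132
Step 2: The winning bid is the highest: 236
Step 3: The payment equals the second-highest bid: 155
Step 4: Surplus = winner's bid - payment = 236 - 155 = 81

81


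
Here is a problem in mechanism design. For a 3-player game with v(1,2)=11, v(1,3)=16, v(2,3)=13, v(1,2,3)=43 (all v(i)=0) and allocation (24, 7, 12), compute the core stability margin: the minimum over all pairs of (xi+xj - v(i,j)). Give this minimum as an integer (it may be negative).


Step 1: Slack for coalition (1,2): x1+x2 - v12 = 31 - 11 = 20
Step 2: Slack for coalition (1,3): x1+x3 - v13 = 36 - 16 = 20
Step 3: Slack for coalition (2,3): x2+x3 - v23 = 19 - 13 = 6
Step 4: Minimum slack = min(20, 20, 6) = 6, attained by (2,3); no pair can gain by deviating, so the allocation is in the core

6


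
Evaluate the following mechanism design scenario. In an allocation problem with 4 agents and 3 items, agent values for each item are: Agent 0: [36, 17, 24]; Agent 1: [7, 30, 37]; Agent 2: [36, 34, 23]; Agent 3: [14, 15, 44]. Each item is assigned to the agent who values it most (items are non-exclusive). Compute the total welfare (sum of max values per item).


Step 1: For each item, find the maximum value among all agents.
Step 2: Item 0 -> Agent 0 (value 36)
Step 3: Item 1 -> Agent 2 (value 34)
Step 4: Item 2 -> Agent 3 (value 44)
Step 5: Total welfare = 36 + 34 + 44 = 114

114


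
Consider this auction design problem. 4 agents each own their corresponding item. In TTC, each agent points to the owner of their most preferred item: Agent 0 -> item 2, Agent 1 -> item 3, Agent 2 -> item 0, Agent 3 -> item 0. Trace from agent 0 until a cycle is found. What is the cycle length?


Step 1: Trace the pointer graph from agent 0: 0 -> 2 -> 0
Step 2: A cycle is detected when we revisit agent 0
Step 3: The cycle is: 0 -> 2 -> 0
Step 4: Cycle length = 2

2


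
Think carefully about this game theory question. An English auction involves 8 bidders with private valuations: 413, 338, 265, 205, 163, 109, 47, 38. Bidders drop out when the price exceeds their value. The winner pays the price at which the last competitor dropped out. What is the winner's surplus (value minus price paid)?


Step 1: Identify the highest value: 413
Step 2: Identify the second-highest value: 338
Step 3: The final price = second-highest value = 338
Step 4: Surplus = 413 - 338 = 75

75


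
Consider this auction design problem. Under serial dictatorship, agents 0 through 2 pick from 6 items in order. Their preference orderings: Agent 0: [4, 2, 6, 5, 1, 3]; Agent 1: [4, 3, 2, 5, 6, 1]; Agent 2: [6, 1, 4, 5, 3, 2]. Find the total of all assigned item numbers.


Step 1: Agent 0 picks item 4
Step 2: Agent 1 picks item 3
Step 3: Agent 2 picks item 6
Step 4: Sum = 4 + 3 + 6 = 13

13


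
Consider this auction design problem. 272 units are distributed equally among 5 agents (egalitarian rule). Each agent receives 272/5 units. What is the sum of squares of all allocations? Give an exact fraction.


Step 1: Each agent's share = 272/5
Step 2: Square of each share = (272/5)^2 = 73984/25
Step 3: Sum of squares = 5 * 73984/25 = 73984/5

73984/5


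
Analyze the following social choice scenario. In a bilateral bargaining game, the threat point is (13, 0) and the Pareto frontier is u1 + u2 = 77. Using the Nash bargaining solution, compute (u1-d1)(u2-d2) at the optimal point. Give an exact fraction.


Step 1: The Nash solution splits surplus symmetrically above the disagreement point
Step 2: u1 = (total + d1 - d2)/2 = (77 + 13 - 0)/2 = 45
Step 3: u2 = (total - d1 + d2)/2 = (77 - 13 + 0)/2 = 32
Step 4: Nash product = (45 - 13) * (32 - 0)
Step 5: = 32 * 32 = 1024

1024


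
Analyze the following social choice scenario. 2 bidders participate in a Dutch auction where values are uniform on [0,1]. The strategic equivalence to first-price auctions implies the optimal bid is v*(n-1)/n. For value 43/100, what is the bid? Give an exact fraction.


Step 1: Dutch auctions are strategically equivalent to first-price auctions
Step 2: The equilibrium bid is b(v) = v*(n-1)/n
Step 3: b = 43/100 * 1/2
Step 4: b = 43/200

43/200


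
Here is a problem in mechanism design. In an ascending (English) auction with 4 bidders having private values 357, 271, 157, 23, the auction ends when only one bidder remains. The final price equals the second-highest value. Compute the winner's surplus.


Step 1: Identify the highest value: 357
Step 2: Identify the second-highest value: 271
Step 3: The final price = second-highest value = 271
Step 4: Surplus = 357 - 271 = 86

86


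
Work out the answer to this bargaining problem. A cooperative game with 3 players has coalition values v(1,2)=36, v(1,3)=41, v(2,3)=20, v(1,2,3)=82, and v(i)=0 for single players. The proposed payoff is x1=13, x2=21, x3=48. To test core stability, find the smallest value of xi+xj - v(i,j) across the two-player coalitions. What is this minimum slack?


Step 1: Slack for coalition (1,2): x1+x2 - v12 = 34 - 36 = -2
Step 2: Slack for coalition (1,3): x1+x3 - v13 = 61 - 41 = 20
Step 3: Slack for coalition (2,3): x2+x3 - v23 = 69 - 20 = 49
Step 4: Minimum slack = min(-2, 20, 49) = -2, attained by (1,2); coalition (1,2) can block (slack < 0), so the allocation is not in the core

-2


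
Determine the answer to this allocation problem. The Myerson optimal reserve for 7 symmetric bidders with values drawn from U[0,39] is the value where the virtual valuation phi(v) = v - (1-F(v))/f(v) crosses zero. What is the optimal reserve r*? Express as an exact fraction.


Step 1: For U[0,39], F(v) = v/39 and f(v) = 1/39
Step 2: phi(v) = v - (1 - v/39)/(1/39) = v - (39 - v) = 2v - 39
Step 3: Set phi(r*) = 0: 2r* - 39 = 0
Step 4: r* = 39/2 (the number of bidders n = 7 does not enter)

39/2


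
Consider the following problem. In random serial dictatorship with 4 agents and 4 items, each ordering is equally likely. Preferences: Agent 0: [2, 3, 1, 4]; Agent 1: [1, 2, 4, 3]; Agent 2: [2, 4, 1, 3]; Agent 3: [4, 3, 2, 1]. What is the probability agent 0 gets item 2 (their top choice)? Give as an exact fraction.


Step 1: Agent 0 wants item 2
Step 2: There are 24 possible orderings of agents
Step 3: In 12 orderings, agent 0 gets item 2
Step 4: Probability = 12/24 = 1/2

1/2


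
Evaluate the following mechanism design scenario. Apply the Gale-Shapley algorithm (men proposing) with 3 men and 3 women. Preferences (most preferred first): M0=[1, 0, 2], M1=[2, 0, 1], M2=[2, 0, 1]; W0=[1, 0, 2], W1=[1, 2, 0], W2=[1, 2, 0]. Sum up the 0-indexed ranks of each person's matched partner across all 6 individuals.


Step 1: Run Gale-Shapley (men propose, women hold best offer):
  M0 proposes to W1; she accepts
  M1 proposes to W2; she accepts
  M2 proposes to W2; rejected
  M2 proposes to W0; she accepts
Step 2: Final matching: W0-M2, W1-M0, W2-M1
Step 3: 0-indexed ranks (man's rank of his match, then woman's): 1 + 2 + 0 + 2 + 0 + 0
Step 4: Total rank sum = 5

5


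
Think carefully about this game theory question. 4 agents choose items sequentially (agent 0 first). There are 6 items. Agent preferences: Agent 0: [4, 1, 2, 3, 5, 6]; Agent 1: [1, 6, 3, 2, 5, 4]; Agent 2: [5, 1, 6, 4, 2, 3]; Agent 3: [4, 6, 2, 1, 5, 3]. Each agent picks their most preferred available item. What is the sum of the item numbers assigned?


Step 1: Agent 0 picks item 4
Step 2: Agent 1 picks item 1
Step 3: Agent 2 picks item 5
Step 4: Agent 3 picks item 6
Step 5: Sum = 4 + 1 + 5 + 6 = 16

16


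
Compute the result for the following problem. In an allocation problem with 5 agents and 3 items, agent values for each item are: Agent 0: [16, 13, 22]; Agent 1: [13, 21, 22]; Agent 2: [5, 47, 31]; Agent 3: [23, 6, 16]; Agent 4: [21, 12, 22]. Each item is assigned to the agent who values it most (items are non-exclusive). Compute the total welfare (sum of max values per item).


Step 1: For each item, find the maximum value among all agents.
Step 2: Item 0 -> Agent 3 (value 23)
Step 3: Item 1 -> Agent 2 (value 47)
Step 4: Item 2 -> Agent 2 (value 31)
Step 5: Total welfare = 23 + 47 + 31 = 101

101


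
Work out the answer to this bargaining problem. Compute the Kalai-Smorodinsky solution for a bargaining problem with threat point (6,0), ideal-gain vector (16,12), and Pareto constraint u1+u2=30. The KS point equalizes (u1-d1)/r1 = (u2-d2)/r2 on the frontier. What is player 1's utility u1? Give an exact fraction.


Step 1: At the KS point, (u1-d1)/r1 = (u2-d2)/r2 = t and u1+u2 = 30
Step 2: u1 = d1 + r1*t and u2 = d2 + r2*t, so (d1 + r1*t) + (d2 + r2*t) = 30
Step 3: t = (30 - 6 - 0)/(16 + 12) = 24/28 = 6/7
Step 4: u1 = d1 + r1*t = 6 + 16 * 6/7 = 138/7
Step 5: (Check: u2 = d2 + r2*t = 72/7; u1+u2 = 138/7 + 72/7 = 30, on the frontier.)

138/7


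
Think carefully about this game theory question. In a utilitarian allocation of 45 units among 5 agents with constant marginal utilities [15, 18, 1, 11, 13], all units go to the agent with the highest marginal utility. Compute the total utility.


Step 1: The marginal utilities are [15, 18, 1, 11, 13]
Step 2: The highest marginal utility is 18
Step 3: All 45 units go to that agent
Step 4: Total utility = 18 * 45 = 810

810


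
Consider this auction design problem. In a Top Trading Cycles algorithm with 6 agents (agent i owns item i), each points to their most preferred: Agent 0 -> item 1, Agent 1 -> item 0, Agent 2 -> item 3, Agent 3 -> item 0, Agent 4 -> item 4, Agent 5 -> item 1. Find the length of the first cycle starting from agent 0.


Step 1: Trace the pointer graph from agent 0: 0 -> 1 -> 0
Step 2: A cycle is detected when we revisit agent 0
Step 3: The cycle is: 0 -> 1 -> 0
Step 4: Cycle length = 2

2
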